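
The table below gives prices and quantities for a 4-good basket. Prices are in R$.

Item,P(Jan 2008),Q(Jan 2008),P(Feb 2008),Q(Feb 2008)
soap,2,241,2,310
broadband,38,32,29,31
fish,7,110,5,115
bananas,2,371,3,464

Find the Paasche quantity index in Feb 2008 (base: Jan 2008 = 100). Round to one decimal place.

113.4

Paasche quantity index uses current-period prices as weights.
ΣP(Feb 2008)·Q(Feb 2008) = 2×310 + 29×31 + 5×115 + 3×464 = 620 + 899 + 575 + 1392 = 3486
ΣP(Feb 2008)·Q(Jan 2008) = 2×241 + 29×32 + 5×110 + 3×371 = 482 + 928 + 550 + 1113 = 3073
Index = 3486 / 3073 × 100 = 113.4396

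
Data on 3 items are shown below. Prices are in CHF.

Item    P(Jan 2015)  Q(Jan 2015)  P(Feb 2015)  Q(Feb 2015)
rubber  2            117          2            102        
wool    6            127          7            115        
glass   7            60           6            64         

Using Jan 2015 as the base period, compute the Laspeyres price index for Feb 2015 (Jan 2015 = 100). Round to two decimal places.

104.73

Laspeyres price index uses base-period quantities as weights.
ΣP(Feb 2015)·Q(Jan 2015) = 2×117 + 7×127 + 6×60 = 234 + 889 + 360 = 1483
ΣP(Jan 2015)·Q(Jan 2015) = 2×117 + 6×127 + 7×60 = 234 + 762 + 420 = 1416
Index = 1483 / 1416 × 100 = 104.7316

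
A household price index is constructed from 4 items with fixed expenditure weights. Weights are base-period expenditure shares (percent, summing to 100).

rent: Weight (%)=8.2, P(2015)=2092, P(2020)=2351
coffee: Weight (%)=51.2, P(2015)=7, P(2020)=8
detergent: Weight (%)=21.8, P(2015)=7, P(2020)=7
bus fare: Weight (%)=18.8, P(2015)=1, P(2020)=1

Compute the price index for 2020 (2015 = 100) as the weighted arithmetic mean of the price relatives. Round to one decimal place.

108.3

rent: 8.2 × (2351/2092) = 8.2 × 1.123805 = 9.2152
coffee: 51.2 × (8/7) = 51.2 × 1.142857 = 58.5143
detergent: 21.8 × (7/7) = 21.8 × 1.000000 = 21.8000
bus fare: 18.8 × (1/1) = 18.8 × 1.000000 = 18.8000
Index = Σ wᵢ·(p₁ᵢ/p₀ᵢ) = 9.2152 + 58.5143 + 21.8000 + 18.8000 = 108.3295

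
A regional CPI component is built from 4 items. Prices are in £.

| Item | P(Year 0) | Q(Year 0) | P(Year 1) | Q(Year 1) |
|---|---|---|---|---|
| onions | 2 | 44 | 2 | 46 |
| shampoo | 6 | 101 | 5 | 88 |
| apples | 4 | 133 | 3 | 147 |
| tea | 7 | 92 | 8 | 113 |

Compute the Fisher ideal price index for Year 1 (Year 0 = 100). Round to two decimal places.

93.15

Laspeyres component (base-period weights):
ΣP(Year 1)Q(Year 0) = 2×44 + 5×101 + 3×133 + 8×92 = 88 + 505 + 399 + 736 = 1728
ΣP(Year 0)Q(Year 0) = 2×44 + 6×101 + 4×133 + 7×92 = 88 + 606 + 532 + 644 = 1870
L = 1728 / 1870 × 100 = 92.4064
Paasche component (current-period weights):
ΣP(Year 1)Q(Year 1) = 2×46 + 5×88 + 3×147 + 8×113 = 92 + 440 + 441 + 904 = 1877
ΣP(Year 0)Q(Year 1) = 2×46 + 6×88 + 4×147 + 7×113 = 92 + 528 + 588 + 791 = 1999
P = 1877 / 1999 × 100 = 93.8969
Fisher = √(L × P) = √(92.4064 × 93.8969) = 93.1487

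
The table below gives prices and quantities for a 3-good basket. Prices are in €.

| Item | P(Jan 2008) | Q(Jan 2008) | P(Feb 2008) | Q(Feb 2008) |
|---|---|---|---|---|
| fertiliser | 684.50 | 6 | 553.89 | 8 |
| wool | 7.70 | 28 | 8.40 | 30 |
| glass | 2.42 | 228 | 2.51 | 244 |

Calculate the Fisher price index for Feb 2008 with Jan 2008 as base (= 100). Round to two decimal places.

84.42

Laspeyres component (base-period weights):
ΣP(Feb 2008)Q(Jan 2008) = 553.89×6 + 8.40×28 + 2.51×228 = 3323.34 + 235.2 + 572.28 = 4130.82
ΣP(Jan 2008)Q(Jan 2008) = 684.50×6 + 7.70×28 + 2.42×228 = 4107 + 215.6 + 551.76 = 4874.36
L = 4130.82 / 4874.36 × 100 = 84.7459
Paasche component (current-period weights):
ΣP(Feb 2008)Q(Feb 2008) = 553.89×8 + 8.40×30 + 2.51×244 = 4431.12 + 252 + 612.44 = 5295.56
ΣP(Jan 2008)Q(Feb 2008) = 684.50×8 + 7.70×30 + 2.42×244 = 5476 + 231 + 590.48 = 6297.48
P = 5295.56 / 6297.48 × 100 = 84.0901
Fisher = √(L × P) = √(84.7459 × 84.0901) = 84.4174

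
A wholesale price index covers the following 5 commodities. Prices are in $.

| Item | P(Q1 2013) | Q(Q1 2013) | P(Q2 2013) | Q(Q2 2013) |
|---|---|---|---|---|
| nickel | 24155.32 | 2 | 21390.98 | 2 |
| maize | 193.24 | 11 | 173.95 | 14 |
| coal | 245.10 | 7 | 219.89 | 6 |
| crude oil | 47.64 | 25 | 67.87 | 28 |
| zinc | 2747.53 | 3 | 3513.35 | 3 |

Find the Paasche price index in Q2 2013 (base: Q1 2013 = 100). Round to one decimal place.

Paasche price index uses current-period quantities as weights.
ΣP(Q2 2013)·Q(Q2 2013) = 21390.98×2 + 173.95×14 + 219.89×6 + 67.87×28 + 3513.35×3 = 42781.96 + 2435.3 + 1319.34 + 1900.36 + 10540.05 = 58977.01
ΣP(Q1 2013)·Q(Q2 2013) = 24155.32×2 + 193.24×14 + 245.10×6 + 47.64×28 + 2747.53×3 = 48310.64 + 2705.36 + 1470.6 + 1333.92 + 8242.59 = 62063.11
Index = 58977.01 / 62063.11 × 100 = 95.0275

95.0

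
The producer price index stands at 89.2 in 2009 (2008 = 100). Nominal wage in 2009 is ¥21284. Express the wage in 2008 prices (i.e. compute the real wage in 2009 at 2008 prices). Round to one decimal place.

Real = Nominal ÷ (Index/100) = 21284 ÷ (89.2/100)
     = 21284 ÷ 0.892 = 23860.9865

23861.0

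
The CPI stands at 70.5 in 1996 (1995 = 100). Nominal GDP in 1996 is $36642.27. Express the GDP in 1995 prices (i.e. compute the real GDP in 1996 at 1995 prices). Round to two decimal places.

Real = Nominal ÷ (Index/100) = 36642.27 ÷ (70.5/100)
     = 36642.27 ÷ 0.705 = 51974.8511

51974.85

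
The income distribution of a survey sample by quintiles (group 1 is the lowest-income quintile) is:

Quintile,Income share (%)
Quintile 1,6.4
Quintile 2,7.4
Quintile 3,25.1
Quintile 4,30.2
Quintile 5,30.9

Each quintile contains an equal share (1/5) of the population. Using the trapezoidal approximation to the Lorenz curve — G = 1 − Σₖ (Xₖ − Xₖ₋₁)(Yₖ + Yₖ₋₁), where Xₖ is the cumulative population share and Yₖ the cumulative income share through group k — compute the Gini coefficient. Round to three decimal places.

Cumulative income shares Yₖ: 0.0640, 0.1380, 0.3890, 0.6910, 1.0000
Σ (Xₖ−Xₖ₋₁)(Yₖ+Yₖ₋₁) = (1/5)(0.0640+0.0000) + (1/5)(0.1380+0.0640) + (1/5)(0.3890+0.1380) + (1/5)(0.6910+0.3890) + (1/5)(1.0000+0.6910)
  = 0.0128 + 0.0404 + 0.1054 + 0.2160 + 0.3382 = 0.7128
G = 1 − 0.7128 = 0.2872

0.287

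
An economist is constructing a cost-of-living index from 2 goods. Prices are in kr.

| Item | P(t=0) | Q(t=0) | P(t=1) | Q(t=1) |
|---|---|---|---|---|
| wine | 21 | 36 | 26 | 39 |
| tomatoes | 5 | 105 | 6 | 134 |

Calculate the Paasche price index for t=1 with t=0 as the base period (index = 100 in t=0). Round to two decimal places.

122.10

Paasche price index uses current-period quantities as weights.
ΣP(t=1)·Q(t=1) = 26×39 + 6×134 = 1014 + 804 = 1818
ΣP(t=0)·Q(t=1) = 21×39 + 5×134 = 819 + 670 = 1489
Index = 1818 / 1489 × 100 = 122.0954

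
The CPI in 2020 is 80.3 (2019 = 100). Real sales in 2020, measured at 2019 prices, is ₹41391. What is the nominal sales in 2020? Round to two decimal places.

Nominal = Real × (Index/100) = 41391 × (80.3/100)
        = 41391 × 0.803 = 33236.9730

33236.97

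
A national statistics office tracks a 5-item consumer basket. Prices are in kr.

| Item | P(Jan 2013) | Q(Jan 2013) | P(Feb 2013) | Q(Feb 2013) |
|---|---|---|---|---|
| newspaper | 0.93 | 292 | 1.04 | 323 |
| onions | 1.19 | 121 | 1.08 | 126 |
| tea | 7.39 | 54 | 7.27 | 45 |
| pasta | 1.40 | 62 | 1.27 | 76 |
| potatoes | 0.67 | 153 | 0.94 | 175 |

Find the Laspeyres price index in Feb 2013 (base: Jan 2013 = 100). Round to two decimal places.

Laspeyres price index uses base-period quantities as weights.
ΣP(Feb 2013)·Q(Jan 2013) = 1.04×292 + 1.08×121 + 7.27×54 + 1.27×62 + 0.94×153 = 303.68 + 130.68 + 392.58 + 78.74 + 143.82 = 1049.5
ΣP(Jan 2013)·Q(Jan 2013) = 0.93×292 + 1.19×121 + 7.39×54 + 1.40×62 + 0.67×153 = 271.56 + 143.99 + 399.06 + 86.8 + 102.51 = 1003.92
Index = 1049.5 / 1003.92 × 100 = 104.5402

104.54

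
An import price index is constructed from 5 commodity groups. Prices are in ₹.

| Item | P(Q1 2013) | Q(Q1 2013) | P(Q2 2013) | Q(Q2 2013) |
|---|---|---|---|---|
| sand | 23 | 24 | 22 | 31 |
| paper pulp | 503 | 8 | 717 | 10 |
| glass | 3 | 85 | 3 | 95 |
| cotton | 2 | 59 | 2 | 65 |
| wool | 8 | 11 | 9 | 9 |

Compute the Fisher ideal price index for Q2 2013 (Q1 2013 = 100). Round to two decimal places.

133.86

Laspeyres component (base-period weights):
ΣP(Q2 2013)Q(Q1 2013) = 22×24 + 717×8 + 3×85 + 2×59 + 9×11 = 528 + 5736 + 255 + 118 + 99 = 6736
ΣP(Q1 2013)Q(Q1 2013) = 23×24 + 503×8 + 3×85 + 2×59 + 8×11 = 552 + 4024 + 255 + 118 + 88 = 5037
L = 6736 / 5037 × 100 = 133.7304
Paasche component (current-period weights):
ΣP(Q2 2013)Q(Q2 2013) = 22×31 + 717×10 + 3×95 + 2×65 + 9×9 = 682 + 7170 + 285 + 130 + 81 = 8348
ΣP(Q1 2013)Q(Q2 2013) = 23×31 + 503×10 + 3×95 + 2×65 + 8×9 = 713 + 5030 + 285 + 130 + 72 = 6230
P = 8348 / 6230 × 100 = 133.9968
Fisher = √(L × P) = √(133.7304 × 133.9968) = 133.8635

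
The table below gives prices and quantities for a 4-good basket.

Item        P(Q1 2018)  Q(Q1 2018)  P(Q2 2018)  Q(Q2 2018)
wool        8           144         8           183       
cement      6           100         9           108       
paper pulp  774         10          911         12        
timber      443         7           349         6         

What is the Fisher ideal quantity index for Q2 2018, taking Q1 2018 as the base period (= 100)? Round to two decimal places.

Laspeyres component (base-period weights):
ΣP(Q1 2018)Q(Q2 2018) = 8×183 + 6×108 + 774×12 + 443×6 = 1464 + 648 + 9288 + 2658 = 14058
ΣP(Q1 2018)Q(Q1 2018) = 8×144 + 6×100 + 774×10 + 443×7 = 1152 + 600 + 7740 + 3101 = 12593
L = 14058 / 12593 × 100 = 111.6334
Paasche component (current-period weights):
ΣP(Q2 2018)Q(Q2 2018) = 8×183 + 9×108 + 911×12 + 349×6 = 1464 + 972 + 10932 + 2094 = 15462
ΣP(Q2 2018)Q(Q1 2018) = 8×144 + 9×100 + 911×10 + 349×7 = 1152 + 900 + 9110 + 2443 = 13605
P = 15462 / 13605 × 100 = 113.6494
Fisher = √(L × P) = √(111.6334 × 113.6494) = 112.6369

112.64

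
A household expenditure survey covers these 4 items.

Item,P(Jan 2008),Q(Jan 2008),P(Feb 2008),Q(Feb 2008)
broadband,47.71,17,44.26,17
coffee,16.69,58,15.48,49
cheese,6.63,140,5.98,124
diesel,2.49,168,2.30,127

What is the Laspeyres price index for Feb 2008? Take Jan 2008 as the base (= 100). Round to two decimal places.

Laspeyres price index uses base-period quantities as weights.
ΣP(Feb 2008)·Q(Jan 2008) = 44.26×17 + 15.48×58 + 5.98×140 + 2.30×168 = 752.42 + 897.84 + 837.2 + 386.4 = 2873.86
ΣP(Jan 2008)·Q(Jan 2008) = 47.71×17 + 16.69×58 + 6.63×140 + 2.49×168 = 811.07 + 968.02 + 928.2 + 418.32 = 3125.61
Index = 2873.86 / 3125.61 × 100 = 91.9456

91.95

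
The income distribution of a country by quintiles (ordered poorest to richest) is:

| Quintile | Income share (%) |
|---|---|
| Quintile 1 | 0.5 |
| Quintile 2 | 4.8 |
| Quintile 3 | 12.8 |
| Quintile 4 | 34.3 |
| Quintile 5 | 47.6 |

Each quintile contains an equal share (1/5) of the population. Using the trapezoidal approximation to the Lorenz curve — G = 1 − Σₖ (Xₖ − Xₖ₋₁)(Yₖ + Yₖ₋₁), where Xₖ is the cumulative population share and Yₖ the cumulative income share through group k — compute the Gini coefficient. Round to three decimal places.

Cumulative income shares Yₖ: 0.0050, 0.0530, 0.1810, 0.5240, 1.0000
Σ (Xₖ−Xₖ₋₁)(Yₖ+Yₖ₋₁) = (1/5)(0.0050+0.0000) + (1/5)(0.0530+0.0050) + (1/5)(0.1810+0.0530) + (1/5)(0.5240+0.1810) + (1/5)(1.0000+0.5240)
  = 0.0010 + 0.0116 + 0.0468 + 0.1410 + 0.3048 = 0.5052
G = 1 − 0.5052 = 0.4948

0.495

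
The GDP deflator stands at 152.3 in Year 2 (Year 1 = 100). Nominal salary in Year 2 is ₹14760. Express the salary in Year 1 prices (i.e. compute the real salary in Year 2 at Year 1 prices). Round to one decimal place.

9691.4

Real = Nominal ÷ (Index/100) = 14760 ÷ (152.3/100)
     = 14760 ÷ 1.523 = 9691.3986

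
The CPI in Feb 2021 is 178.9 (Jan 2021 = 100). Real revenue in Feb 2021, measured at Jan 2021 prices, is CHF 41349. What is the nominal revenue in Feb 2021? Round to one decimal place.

Nominal = Real × (Index/100) = 41349 × (178.9/100)
        = 41349 × 1.789 = 73973.3610

73973.4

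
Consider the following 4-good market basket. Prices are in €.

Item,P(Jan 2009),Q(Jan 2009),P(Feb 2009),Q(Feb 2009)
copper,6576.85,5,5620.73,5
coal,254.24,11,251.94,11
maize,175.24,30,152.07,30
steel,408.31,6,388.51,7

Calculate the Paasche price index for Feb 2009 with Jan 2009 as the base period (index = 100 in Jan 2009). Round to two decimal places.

87.12

Paasche price index uses current-period quantities as weights.
ΣP(Feb 2009)·Q(Feb 2009) = 5620.73×5 + 251.94×11 + 152.07×30 + 388.51×7 = 28103.65 + 2771.34 + 4562.1 + 2719.57 = 38156.66
ΣP(Jan 2009)·Q(Feb 2009) = 6576.85×5 + 254.24×11 + 175.24×30 + 408.31×7 = 32884.25 + 2796.64 + 5257.2 + 2858.17 = 43796.26
Index = 38156.66 / 43796.26 × 100 = 87.1231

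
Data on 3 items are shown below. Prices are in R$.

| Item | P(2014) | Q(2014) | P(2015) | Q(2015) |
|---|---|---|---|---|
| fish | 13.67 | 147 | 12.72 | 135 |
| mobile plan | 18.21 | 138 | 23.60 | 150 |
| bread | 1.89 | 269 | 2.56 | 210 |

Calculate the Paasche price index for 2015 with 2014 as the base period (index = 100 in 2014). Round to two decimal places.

116.51

Paasche price index uses current-period quantities as weights.
ΣP(2015)·Q(2015) = 12.72×135 + 23.60×150 + 2.56×210 = 1717.2 + 3540 + 537.6 = 5794.8
ΣP(2014)·Q(2015) = 13.67×135 + 18.21×150 + 1.89×210 = 1845.45 + 2731.5 + 396.9 = 4973.85
Index = 5794.8 / 4973.85 × 100 = 116.5053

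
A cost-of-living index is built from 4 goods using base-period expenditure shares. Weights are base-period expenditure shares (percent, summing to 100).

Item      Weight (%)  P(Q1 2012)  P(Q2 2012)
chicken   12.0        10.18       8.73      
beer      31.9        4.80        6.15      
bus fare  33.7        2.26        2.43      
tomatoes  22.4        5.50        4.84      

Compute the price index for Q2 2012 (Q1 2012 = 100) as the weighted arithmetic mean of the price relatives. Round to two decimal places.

chicken: 12.0 × (8.73/10.18) = 12.0 × 0.857564 = 10.2908
beer: 31.9 × (6.15/4.80) = 31.9 × 1.281250 = 40.8719
bus fare: 33.7 × (2.43/2.26) = 33.7 × 1.075221 = 36.2350
tomatoes: 22.4 × (4.84/5.50) = 22.4 × 0.880000 = 19.7120
Index = Σ wᵢ·(p₁ᵢ/p₀ᵢ) = 10.2908 + 40.8719 + 36.2350 + 19.7120 = 107.1096

107.11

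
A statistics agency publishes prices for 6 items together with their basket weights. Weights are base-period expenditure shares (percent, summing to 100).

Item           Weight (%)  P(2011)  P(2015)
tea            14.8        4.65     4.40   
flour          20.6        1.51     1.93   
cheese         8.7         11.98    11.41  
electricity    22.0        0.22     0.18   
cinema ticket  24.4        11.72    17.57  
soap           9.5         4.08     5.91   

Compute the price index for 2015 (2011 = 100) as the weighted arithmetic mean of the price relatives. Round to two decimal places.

116.96

tea: 14.8 × (4.40/4.65) = 14.8 × 0.946237 = 14.0043
flour: 20.6 × (1.93/1.51) = 20.6 × 1.278146 = 26.3298
cheese: 8.7 × (11.41/11.98) = 8.7 × 0.952421 = 8.2861
electricity: 22.0 × (0.18/0.22) = 22.0 × 0.818182 = 18.0000
cinema ticket: 24.4 × (17.57/11.72) = 24.4 × 1.499147 = 36.5792
soap: 9.5 × (5.91/4.08) = 9.5 × 1.448529 = 13.7610
Index = Σ wᵢ·(p₁ᵢ/p₀ᵢ) = 14.0043 + 26.3298 + 8.2861 + 18.0000 + 36.5792 + 13.7610 = 116.9604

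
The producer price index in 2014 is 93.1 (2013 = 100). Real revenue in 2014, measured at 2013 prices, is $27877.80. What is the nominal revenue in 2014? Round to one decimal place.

Nominal = Real × (Index/100) = 27877.80 × (93.1/100)
        = 27877.80 × 0.931 = 25954.2318

25954.2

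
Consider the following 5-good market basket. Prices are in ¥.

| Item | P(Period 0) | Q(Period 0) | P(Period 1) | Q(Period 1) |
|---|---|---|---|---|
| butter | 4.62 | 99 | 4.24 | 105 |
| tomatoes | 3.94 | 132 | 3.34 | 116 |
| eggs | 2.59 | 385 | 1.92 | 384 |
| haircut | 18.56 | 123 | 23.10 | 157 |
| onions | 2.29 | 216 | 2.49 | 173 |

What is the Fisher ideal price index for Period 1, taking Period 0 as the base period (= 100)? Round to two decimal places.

Laspeyres component (base-period weights):
ΣP(Period 1)Q(Period 0) = 4.24×99 + 3.34×132 + 1.92×385 + 23.10×123 + 2.49×216 = 419.76 + 440.88 + 739.2 + 2841.3 + 537.84 = 4978.98
ΣP(Period 0)Q(Period 0) = 4.62×99 + 3.94×132 + 2.59×385 + 18.56×123 + 2.29×216 = 457.38 + 520.08 + 997.15 + 2282.88 + 494.64 = 4752.13
L = 4978.98 / 4752.13 × 100 = 104.7736
Paasche component (current-period weights):
ΣP(Period 1)Q(Period 1) = 4.24×105 + 3.34×116 + 1.92×384 + 23.10×157 + 2.49×173 = 445.2 + 387.44 + 737.28 + 3626.7 + 430.77 = 5627.39
ΣP(Period 0)Q(Period 1) = 4.62×105 + 3.94×116 + 2.59×384 + 18.56×157 + 2.29×173 = 485.1 + 457.04 + 994.56 + 2913.92 + 396.17 = 5246.79
P = 5627.39 / 5246.79 × 100 = 107.2540
Fisher = √(L × P) = √(104.7736 × 107.2540) = 106.0066

106.01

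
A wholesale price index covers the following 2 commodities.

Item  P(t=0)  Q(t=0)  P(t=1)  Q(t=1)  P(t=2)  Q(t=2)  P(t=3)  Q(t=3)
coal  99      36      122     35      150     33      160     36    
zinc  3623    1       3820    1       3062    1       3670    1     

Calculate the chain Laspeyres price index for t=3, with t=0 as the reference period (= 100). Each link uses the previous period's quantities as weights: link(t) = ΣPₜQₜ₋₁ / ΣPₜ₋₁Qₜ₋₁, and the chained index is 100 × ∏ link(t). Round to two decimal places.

131.14

Link t=0→t=1:
ΣP(t=1)Q(t=0) = 122×36 + 3820×1 = 4392 + 3820 = 8212
ΣP(t=0)Q(t=0) = 99×36 + 3623×1 = 3564 + 3623 = 7187
link = 8212/7187 = 1.142619
Link t=1→t=2:
ΣP(t=2)Q(t=1) = 150×35 + 3062×1 = 5250 + 3062 = 8312
ΣP(t=1)Q(t=1) = 122×35 + 3820×1 = 4270 + 3820 = 8090
link = 8312/8090 = 1.027441
Link t=2→t=3:
ΣP(t=3)Q(t=2) = 160×33 + 3670×1 = 5280 + 3670 = 8950
ΣP(t=2)Q(t=2) = 150×33 + 3062×1 = 4950 + 3062 = 8012
link = 8950/8012 = 1.117074
Chained index = 100 × 1.142619 × 1.027441 × 1.117074 = 131.1416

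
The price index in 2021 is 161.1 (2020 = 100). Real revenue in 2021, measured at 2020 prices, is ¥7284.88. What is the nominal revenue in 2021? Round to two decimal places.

11735.94

Nominal = Real × (Index/100) = 7284.88 × (161.1/100)
        = 7284.88 × 1.611 = 11735.9417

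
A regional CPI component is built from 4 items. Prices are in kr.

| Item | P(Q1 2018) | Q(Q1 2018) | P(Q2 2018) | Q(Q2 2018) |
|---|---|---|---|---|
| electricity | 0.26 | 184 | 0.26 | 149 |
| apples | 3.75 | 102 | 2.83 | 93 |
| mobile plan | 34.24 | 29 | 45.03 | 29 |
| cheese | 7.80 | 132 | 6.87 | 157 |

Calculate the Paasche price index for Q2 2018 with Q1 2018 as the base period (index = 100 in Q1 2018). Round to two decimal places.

103.12

Paasche price index uses current-period quantities as weights.
ΣP(Q2 2018)·Q(Q2 2018) = 0.26×149 + 2.83×93 + 45.03×29 + 6.87×157 = 38.74 + 263.19 + 1305.87 + 1078.59 = 2686.39
ΣP(Q1 2018)·Q(Q2 2018) = 0.26×149 + 3.75×93 + 34.24×29 + 7.80×157 = 38.74 + 348.75 + 992.96 + 1224.6 = 2605.05
Index = 2686.39 / 2605.05 × 100 = 103.1224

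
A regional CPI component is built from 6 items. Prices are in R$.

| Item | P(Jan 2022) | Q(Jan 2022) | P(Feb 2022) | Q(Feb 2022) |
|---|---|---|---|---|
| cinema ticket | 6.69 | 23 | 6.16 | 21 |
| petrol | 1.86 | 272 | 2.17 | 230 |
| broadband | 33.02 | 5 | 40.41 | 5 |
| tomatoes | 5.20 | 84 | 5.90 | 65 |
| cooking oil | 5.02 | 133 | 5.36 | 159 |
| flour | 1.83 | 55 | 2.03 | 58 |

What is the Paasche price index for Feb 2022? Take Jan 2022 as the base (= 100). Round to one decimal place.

Paasche price index uses current-period quantities as weights.
ΣP(Feb 2022)·Q(Feb 2022) = 6.16×21 + 2.17×230 + 40.41×5 + 5.90×65 + 5.36×159 + 2.03×58 = 129.36 + 499.1 + 202.05 + 383.5 + 852.24 + 117.74 = 2183.99
ΣP(Jan 2022)·Q(Feb 2022) = 6.69×21 + 1.86×230 + 33.02×5 + 5.20×65 + 5.02×159 + 1.83×58 = 140.49 + 427.8 + 165.1 + 338 + 798.18 + 106.14 = 1975.71
Index = 2183.99 / 1975.71 × 100 = 110.5420

110.5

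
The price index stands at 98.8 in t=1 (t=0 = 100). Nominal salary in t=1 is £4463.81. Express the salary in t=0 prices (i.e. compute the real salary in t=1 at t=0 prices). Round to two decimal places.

4518.03

Real = Nominal ÷ (Index/100) = 4463.81 ÷ (98.8/100)
     = 4463.81 ÷ 0.988 = 4518.0263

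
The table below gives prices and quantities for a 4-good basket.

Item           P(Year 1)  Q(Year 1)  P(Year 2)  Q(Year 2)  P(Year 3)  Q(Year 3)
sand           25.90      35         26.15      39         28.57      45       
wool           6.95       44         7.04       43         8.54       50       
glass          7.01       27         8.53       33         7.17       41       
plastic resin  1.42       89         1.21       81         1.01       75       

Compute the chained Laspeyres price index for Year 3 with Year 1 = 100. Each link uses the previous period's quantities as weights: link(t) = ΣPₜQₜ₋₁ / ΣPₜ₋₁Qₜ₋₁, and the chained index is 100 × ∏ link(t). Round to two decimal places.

Link Year 1→Year 2:
ΣP(Year 2)Q(Year 1) = 26.15×35 + 7.04×44 + 8.53×27 + 1.21×89 = 915.25 + 309.76 + 230.31 + 107.69 = 1563.01
ΣP(Year 1)Q(Year 1) = 25.90×35 + 6.95×44 + 7.01×27 + 1.42×89 = 906.5 + 305.8 + 189.27 + 126.38 = 1527.95
link = 1563.01/1527.95 = 1.022946
Link Year 2→Year 3:
ΣP(Year 3)Q(Year 2) = 28.57×39 + 8.54×43 + 7.17×33 + 1.01×81 = 1114.23 + 367.22 + 236.61 + 81.81 = 1799.87
ΣP(Year 2)Q(Year 2) = 26.15×39 + 7.04×43 + 8.53×33 + 1.21×81 = 1019.85 + 302.72 + 281.49 + 98.01 = 1702.07
link = 1799.87/1702.07 = 1.057459
Chained index = 100 × 1.022946 × 1.057459 = 108.1724

108.17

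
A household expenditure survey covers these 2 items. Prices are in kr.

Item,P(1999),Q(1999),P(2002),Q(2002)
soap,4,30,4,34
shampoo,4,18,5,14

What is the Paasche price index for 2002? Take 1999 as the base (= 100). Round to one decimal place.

Paasche price index uses current-period quantities as weights.
ΣP(2002)·Q(2002) = 4×34 + 5×14 = 136 + 70 = 206
ΣP(1999)·Q(2002) = 4×34 + 4×14 = 136 + 56 = 192
Index = 206 / 192 × 100 = 107.2917

107.3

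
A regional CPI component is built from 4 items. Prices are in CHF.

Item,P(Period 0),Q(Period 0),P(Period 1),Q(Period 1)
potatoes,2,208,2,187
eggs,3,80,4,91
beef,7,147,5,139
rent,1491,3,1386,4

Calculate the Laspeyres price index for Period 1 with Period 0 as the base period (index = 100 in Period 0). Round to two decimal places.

91.41

Laspeyres price index uses base-period quantities as weights.
ΣP(Period 1)·Q(Period 0) = 2×208 + 4×80 + 5×147 + 1386×3 = 416 + 320 + 735 + 4158 = 5629
ΣP(Period 0)·Q(Period 0) = 2×208 + 3×80 + 7×147 + 1491×3 = 416 + 240 + 1029 + 4473 = 6158
Index = 5629 / 6158 × 100 = 91.4095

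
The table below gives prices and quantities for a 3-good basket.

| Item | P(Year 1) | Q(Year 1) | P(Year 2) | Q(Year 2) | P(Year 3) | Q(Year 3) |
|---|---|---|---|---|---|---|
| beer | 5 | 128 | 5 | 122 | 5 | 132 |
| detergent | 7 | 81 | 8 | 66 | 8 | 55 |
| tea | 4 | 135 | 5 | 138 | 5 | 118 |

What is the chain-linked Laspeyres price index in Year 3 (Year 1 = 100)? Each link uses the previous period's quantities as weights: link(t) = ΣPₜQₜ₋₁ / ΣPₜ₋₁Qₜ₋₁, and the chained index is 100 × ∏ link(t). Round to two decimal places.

112.36

Link Year 1→Year 2:
ΣP(Year 2)Q(Year 1) = 5×128 + 8×81 + 5×135 = 640 + 648 + 675 = 1963
ΣP(Year 1)Q(Year 1) = 5×128 + 7×81 + 4×135 = 640 + 567 + 540 = 1747
link = 1963/1747 = 1.123641
Link Year 2→Year 3:
ΣP(Year 3)Q(Year 2) = 5×122 + 8×66 + 5×138 = 610 + 528 + 690 = 1828
ΣP(Year 2)Q(Year 2) = 5×122 + 8×66 + 5×138 = 610 + 528 + 690 = 1828
link = 1828/1828 = 1.000000
Chained index = 100 × 1.123641 × 1.000000 = 112.3641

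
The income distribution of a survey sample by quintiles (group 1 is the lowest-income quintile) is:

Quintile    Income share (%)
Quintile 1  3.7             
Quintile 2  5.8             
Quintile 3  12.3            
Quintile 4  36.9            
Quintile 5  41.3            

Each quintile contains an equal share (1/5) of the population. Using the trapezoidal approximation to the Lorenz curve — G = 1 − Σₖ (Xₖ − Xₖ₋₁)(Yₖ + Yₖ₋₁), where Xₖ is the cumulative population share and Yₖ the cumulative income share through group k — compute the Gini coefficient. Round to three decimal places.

Cumulative income shares Yₖ: 0.0370, 0.0950, 0.2180, 0.5870, 1.0000
Σ (Xₖ−Xₖ₋₁)(Yₖ+Yₖ₋₁) = (1/5)(0.0370+0.0000) + (1/5)(0.0950+0.0370) + (1/5)(0.2180+0.0950) + (1/5)(0.5870+0.2180) + (1/5)(1.0000+0.5870)
  = 0.0074 + 0.0264 + 0.0626 + 0.1610 + 0.3174 = 0.5748
G = 1 − 0.5748 = 0.4252

0.425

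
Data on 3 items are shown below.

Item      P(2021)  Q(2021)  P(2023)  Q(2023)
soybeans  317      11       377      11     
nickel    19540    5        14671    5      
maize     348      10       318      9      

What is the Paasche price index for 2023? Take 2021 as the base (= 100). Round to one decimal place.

77.0

Paasche price index uses current-period quantities as weights.
ΣP(2023)·Q(2023) = 377×11 + 14671×5 + 318×9 = 4147 + 73355 + 2862 = 80364
ΣP(2021)·Q(2023) = 317×11 + 19540×5 + 348×9 = 3487 + 97700 + 3132 = 104319
Index = 80364 / 104319 × 100 = 77.0368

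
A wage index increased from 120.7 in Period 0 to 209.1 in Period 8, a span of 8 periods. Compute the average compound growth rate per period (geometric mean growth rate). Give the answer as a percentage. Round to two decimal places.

7.11%

Growth factor = (209.1/120.7)^(1/8) = (1.732394)^(1/8) = 1.071102
Growth rate = 1.071102 − 1 = 0.071102 = 7.1102%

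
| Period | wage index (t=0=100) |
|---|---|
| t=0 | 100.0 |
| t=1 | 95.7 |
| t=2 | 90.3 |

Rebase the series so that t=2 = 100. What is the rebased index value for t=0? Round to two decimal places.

Rebased(t=0) = 100.0 / 90.3 × 100 = 110.7420

110.74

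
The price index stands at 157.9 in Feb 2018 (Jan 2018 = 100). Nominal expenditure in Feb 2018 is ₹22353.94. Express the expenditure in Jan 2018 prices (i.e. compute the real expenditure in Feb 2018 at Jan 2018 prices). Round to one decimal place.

14157.0

Real = Nominal ÷ (Index/100) = 22353.94 ÷ (157.9/100)
     = 22353.94 ÷ 1.579 = 14157.0234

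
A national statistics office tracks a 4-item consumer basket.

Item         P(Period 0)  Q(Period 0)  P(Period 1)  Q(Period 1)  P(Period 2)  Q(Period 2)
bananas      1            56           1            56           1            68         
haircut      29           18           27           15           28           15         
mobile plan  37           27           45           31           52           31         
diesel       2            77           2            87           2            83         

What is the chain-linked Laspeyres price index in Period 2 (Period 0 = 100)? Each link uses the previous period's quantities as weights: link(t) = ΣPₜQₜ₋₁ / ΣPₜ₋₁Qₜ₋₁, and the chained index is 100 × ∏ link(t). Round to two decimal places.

123.02

Link Period 0→Period 1:
ΣP(Period 1)Q(Period 0) = 1×56 + 27×18 + 45×27 + 2×77 = 56 + 486 + 1215 + 154 = 1911
ΣP(Period 0)Q(Period 0) = 1×56 + 29×18 + 37×27 + 2×77 = 56 + 522 + 999 + 154 = 1731
link = 1911/1731 = 1.103986
Link Period 1→Period 2:
ΣP(Period 2)Q(Period 1) = 1×56 + 28×15 + 52×31 + 2×87 = 56 + 420 + 1612 + 174 = 2262
ΣP(Period 1)Q(Period 1) = 1×56 + 27×15 + 45×31 + 2×87 = 56 + 405 + 1395 + 174 = 2030
link = 2262/2030 = 1.114286
Chained index = 100 × 1.103986 × 1.114286 = 123.0156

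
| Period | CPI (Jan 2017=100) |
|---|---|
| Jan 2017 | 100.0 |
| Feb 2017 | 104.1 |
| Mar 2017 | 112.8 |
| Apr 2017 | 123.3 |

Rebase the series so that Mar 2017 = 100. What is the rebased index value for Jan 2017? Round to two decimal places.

Rebased(Jan 2017) = 100.0 / 112.8 × 100 = 88.6525

88.65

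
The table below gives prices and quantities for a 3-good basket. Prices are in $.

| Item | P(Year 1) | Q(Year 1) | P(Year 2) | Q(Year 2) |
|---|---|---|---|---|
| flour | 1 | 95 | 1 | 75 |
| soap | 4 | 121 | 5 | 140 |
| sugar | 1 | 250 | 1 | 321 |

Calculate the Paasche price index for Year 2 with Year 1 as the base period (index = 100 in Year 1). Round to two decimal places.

114.64

Paasche price index uses current-period quantities as weights.
ΣP(Year 2)·Q(Year 2) = 1×75 + 5×140 + 1×321 = 75 + 700 + 321 = 1096
ΣP(Year 1)·Q(Year 2) = 1×75 + 4×140 + 1×321 = 75 + 560 + 321 = 956
Index = 1096 / 956 × 100 = 114.6444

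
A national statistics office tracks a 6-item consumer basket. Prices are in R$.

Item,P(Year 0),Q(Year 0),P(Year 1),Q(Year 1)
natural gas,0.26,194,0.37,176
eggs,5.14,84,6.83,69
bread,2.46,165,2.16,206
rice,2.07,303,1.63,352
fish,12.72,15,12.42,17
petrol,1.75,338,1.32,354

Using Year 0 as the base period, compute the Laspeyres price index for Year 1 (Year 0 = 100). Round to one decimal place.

92.6

Laspeyres price index uses base-period quantities as weights.
ΣP(Year 1)·Q(Year 0) = 0.37×194 + 6.83×84 + 2.16×165 + 1.63×303 + 12.42×15 + 1.32×338 = 71.78 + 573.72 + 356.4 + 493.89 + 186.3 + 446.16 = 2128.25
ΣP(Year 0)·Q(Year 0) = 0.26×194 + 5.14×84 + 2.46×165 + 2.07×303 + 12.72×15 + 1.75×338 = 50.44 + 431.76 + 405.9 + 627.21 + 190.8 + 591.5 = 2297.61
Index = 2128.25 / 2297.61 × 100 = 92.6289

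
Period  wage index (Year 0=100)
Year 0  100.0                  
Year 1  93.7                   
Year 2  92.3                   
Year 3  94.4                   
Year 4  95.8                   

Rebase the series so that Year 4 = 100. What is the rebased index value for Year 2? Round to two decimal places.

96.35

Rebased(Year 2) = 92.3 / 95.8 × 100 = 96.3466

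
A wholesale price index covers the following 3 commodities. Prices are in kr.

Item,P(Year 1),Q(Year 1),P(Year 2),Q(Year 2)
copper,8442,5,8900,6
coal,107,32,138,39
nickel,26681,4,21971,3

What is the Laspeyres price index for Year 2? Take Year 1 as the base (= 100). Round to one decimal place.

89.8

Laspeyres price index uses base-period quantities as weights.
ΣP(Year 2)·Q(Year 1) = 8900×5 + 138×32 + 21971×4 = 44500 + 4416 + 87884 = 136800
ΣP(Year 1)·Q(Year 1) = 8442×5 + 107×32 + 26681×4 = 42210 + 3424 + 106724 = 152358
Index = 136800 / 152358 × 100 = 89.7885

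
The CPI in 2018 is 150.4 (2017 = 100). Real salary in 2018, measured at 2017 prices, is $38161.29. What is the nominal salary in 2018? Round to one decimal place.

57394.6

Nominal = Real × (Index/100) = 38161.29 × (150.4/100)
        = 38161.29 × 1.504 = 57394.5802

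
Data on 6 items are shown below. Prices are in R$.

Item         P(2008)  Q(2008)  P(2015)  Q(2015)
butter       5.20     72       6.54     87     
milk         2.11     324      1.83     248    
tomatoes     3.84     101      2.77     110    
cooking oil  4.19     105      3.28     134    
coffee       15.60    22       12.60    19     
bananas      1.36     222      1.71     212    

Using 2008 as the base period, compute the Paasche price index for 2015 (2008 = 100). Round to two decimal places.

Paasche price index uses current-period quantities as weights.
ΣP(2015)·Q(2015) = 6.54×87 + 1.83×248 + 2.77×110 + 3.28×134 + 12.60×19 + 1.71×212 = 568.98 + 453.84 + 304.7 + 439.52 + 239.4 + 362.52 = 2368.96
ΣP(2008)·Q(2015) = 5.20×87 + 2.11×248 + 3.84×110 + 4.19×134 + 15.60×19 + 1.36×212 = 452.4 + 523.28 + 422.4 + 561.46 + 296.4 + 288.32 = 2544.26
Index = 2368.96 / 2544.26 × 100 = 93.1100

93.11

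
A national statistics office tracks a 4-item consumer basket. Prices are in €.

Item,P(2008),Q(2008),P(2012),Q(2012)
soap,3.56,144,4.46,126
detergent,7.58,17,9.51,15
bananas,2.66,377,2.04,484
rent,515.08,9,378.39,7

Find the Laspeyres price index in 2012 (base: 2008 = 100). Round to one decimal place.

Laspeyres price index uses base-period quantities as weights.
ΣP(2012)·Q(2008) = 4.46×144 + 9.51×17 + 2.04×377 + 378.39×9 = 642.24 + 161.67 + 769.08 + 3405.51 = 4978.5
ΣP(2008)·Q(2008) = 3.56×144 + 7.58×17 + 2.66×377 + 515.08×9 = 512.64 + 128.86 + 1002.82 + 4635.72 = 6280.04
Index = 4978.5 / 6280.04 × 100 = 79.2750

79.3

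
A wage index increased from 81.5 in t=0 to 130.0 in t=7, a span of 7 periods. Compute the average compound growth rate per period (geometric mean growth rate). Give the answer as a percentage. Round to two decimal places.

Growth factor = (130.0/81.5)^(1/7) = (1.595092)^(1/7) = 1.068980
Growth rate = 1.068980 − 1 = 0.068980 = 6.8980%

6.90%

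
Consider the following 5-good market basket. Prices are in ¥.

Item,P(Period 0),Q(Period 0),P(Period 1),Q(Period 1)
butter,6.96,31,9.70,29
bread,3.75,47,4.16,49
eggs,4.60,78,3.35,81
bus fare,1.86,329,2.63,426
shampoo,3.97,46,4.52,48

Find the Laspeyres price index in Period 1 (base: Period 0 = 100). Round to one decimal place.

118.5

Laspeyres price index uses base-period quantities as weights.
ΣP(Period 1)·Q(Period 0) = 9.70×31 + 4.16×47 + 3.35×78 + 2.63×329 + 4.52×46 = 300.7 + 195.52 + 261.3 + 865.27 + 207.92 = 1830.71
ΣP(Period 0)·Q(Period 0) = 6.96×31 + 3.75×47 + 4.60×78 + 1.86×329 + 3.97×46 = 215.76 + 176.25 + 358.8 + 611.94 + 182.62 = 1545.37
Index = 1830.71 / 1545.37 × 100 = 118.4642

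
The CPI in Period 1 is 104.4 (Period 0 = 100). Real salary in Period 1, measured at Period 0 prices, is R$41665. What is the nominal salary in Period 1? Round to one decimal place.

Nominal = Real × (Index/100) = 41665 × (104.4/100)
        = 41665 × 1.044 = 43498.2600

43498.3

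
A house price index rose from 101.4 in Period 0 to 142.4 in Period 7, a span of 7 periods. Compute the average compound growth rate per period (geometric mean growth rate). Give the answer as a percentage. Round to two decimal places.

Growth factor = (142.4/101.4)^(1/7) = (1.404339)^(1/7) = 1.049705
Growth rate = 1.049705 − 1 = 0.049705 = 4.9705%

4.97%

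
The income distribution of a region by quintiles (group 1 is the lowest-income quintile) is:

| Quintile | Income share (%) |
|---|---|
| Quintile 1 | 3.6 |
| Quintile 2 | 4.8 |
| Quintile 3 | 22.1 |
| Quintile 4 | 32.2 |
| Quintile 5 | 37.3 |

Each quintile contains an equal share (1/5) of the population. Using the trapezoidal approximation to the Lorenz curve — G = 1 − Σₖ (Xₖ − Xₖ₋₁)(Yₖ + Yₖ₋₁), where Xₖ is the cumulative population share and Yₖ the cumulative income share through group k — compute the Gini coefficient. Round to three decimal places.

0.379

Cumulative income shares Yₖ: 0.0360, 0.0840, 0.3050, 0.6270, 1.0000
Σ (Xₖ−Xₖ₋₁)(Yₖ+Yₖ₋₁) = (1/5)(0.0360+0.0000) + (1/5)(0.0840+0.0360) + (1/5)(0.3050+0.0840) + (1/5)(0.6270+0.3050) + (1/5)(1.0000+0.6270)
  = 0.0072 + 0.0240 + 0.0778 + 0.1864 + 0.3254 = 0.6208
G = 1 − 0.6208 = 0.3792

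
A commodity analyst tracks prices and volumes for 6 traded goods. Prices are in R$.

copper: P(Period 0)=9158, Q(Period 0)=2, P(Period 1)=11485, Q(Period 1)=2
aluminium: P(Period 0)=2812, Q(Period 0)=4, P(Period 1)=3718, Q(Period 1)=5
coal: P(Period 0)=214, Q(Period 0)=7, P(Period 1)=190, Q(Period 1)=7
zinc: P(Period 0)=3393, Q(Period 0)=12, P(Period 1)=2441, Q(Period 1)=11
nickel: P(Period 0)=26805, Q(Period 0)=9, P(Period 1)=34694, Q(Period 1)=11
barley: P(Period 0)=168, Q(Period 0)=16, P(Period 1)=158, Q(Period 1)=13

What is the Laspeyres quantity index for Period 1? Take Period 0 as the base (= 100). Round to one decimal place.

Laspeyres quantity index uses base-period prices as weights.
ΣP(Period 0)·Q(Period 1) = 9158×2 + 2812×5 + 214×7 + 3393×11 + 26805×11 + 168×13 = 18316 + 14060 + 1498 + 37323 + 294855 + 2184 = 368236
ΣP(Period 0)·Q(Period 0) = 9158×2 + 2812×4 + 214×7 + 3393×12 + 26805×9 + 168×16 = 18316 + 11248 + 1498 + 40716 + 241245 + 2688 = 315711
Index = 368236 / 315711 × 100 = 116.6371

116.6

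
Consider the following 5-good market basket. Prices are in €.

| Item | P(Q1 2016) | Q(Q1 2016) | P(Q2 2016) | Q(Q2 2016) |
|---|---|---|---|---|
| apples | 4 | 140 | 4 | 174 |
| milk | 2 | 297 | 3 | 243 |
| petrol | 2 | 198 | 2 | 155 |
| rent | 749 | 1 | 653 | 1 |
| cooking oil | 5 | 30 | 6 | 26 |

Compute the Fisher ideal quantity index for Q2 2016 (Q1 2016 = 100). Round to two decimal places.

Laspeyres component (base-period weights):
ΣP(Q1 2016)Q(Q2 2016) = 4×174 + 2×243 + 2×155 + 749×1 + 5×26 = 696 + 486 + 310 + 749 + 130 = 2371
ΣP(Q1 2016)Q(Q1 2016) = 4×140 + 2×297 + 2×198 + 749×1 + 5×30 = 560 + 594 + 396 + 749 + 150 = 2449
L = 2371 / 2449 × 100 = 96.8150
Paasche component (current-period weights):
ΣP(Q2 2016)Q(Q2 2016) = 4×174 + 3×243 + 2×155 + 653×1 + 6×26 = 696 + 729 + 310 + 653 + 156 = 2544
ΣP(Q2 2016)Q(Q1 2016) = 4×140 + 3×297 + 2×198 + 653×1 + 6×30 = 560 + 891 + 396 + 653 + 180 = 2680
P = 2544 / 2680 × 100 = 94.9254
Fisher = √(L × P) = √(96.8150 × 94.9254) = 95.8655

95.87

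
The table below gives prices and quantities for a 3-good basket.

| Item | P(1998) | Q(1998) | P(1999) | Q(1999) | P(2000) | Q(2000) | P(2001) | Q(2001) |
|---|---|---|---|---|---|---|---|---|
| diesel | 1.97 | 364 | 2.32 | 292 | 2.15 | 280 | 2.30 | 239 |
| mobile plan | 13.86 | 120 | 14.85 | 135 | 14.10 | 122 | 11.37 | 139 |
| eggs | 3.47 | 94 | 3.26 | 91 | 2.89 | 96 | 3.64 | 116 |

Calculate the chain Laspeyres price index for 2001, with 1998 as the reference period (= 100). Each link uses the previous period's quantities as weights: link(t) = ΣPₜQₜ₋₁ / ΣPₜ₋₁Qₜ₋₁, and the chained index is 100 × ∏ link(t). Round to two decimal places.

93.09

Link 1998→1999:
ΣP(1999)Q(1998) = 2.32×364 + 14.85×120 + 3.26×94 = 844.48 + 1782 + 306.44 = 2932.92
ΣP(1998)Q(1998) = 1.97×364 + 13.86×120 + 3.47×94 = 717.08 + 1663.2 + 326.18 = 2706.46
link = 2932.92/2706.46 = 1.083674
Link 1999→2000:
ΣP(2000)Q(1999) = 2.15×292 + 14.10×135 + 2.89×91 = 627.8 + 1903.5 + 262.99 = 2794.29
ΣP(1999)Q(1999) = 2.32×292 + 14.85×135 + 3.26×91 = 677.44 + 2004.75 + 296.66 = 2978.85
link = 2794.29/2978.85 = 0.938043
Link 2000→2001:
ΣP(2001)Q(2000) = 2.30×280 + 11.37×122 + 3.64×96 = 644 + 1387.14 + 349.44 = 2380.58
ΣP(2000)Q(2000) = 2.15×280 + 14.10×122 + 2.89×96 = 602 + 1720.2 + 277.44 = 2599.64
link = 2380.58/2599.64 = 0.915734
Chained index = 100 × 1.083674 × 0.938043 × 0.915734 = 93.0874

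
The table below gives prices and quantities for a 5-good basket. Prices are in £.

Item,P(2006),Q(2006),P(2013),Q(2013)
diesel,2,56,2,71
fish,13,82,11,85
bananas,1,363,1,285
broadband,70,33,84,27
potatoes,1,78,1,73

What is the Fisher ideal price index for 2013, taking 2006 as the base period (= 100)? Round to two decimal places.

Laspeyres component (base-period weights):
ΣP(2013)Q(2006) = 2×56 + 11×82 + 1×363 + 84×33 + 1×78 = 112 + 902 + 363 + 2772 + 78 = 4227
ΣP(2006)Q(2006) = 2×56 + 13×82 + 1×363 + 70×33 + 1×78 = 112 + 1066 + 363 + 2310 + 78 = 3929
L = 4227 / 3929 × 100 = 107.5846
Paasche component (current-period weights):
ΣP(2013)Q(2013) = 2×71 + 11×85 + 1×285 + 84×27 + 1×73 = 142 + 935 + 285 + 2268 + 73 = 3703
ΣP(2006)Q(2013) = 2×71 + 13×85 + 1×285 + 70×27 + 1×73 = 142 + 1105 + 285 + 1890 + 73 = 3495
P = 3703 / 3495 × 100 = 105.9514
Fisher = √(L × P) = √(107.5846 × 105.9514) = 106.7649

106.76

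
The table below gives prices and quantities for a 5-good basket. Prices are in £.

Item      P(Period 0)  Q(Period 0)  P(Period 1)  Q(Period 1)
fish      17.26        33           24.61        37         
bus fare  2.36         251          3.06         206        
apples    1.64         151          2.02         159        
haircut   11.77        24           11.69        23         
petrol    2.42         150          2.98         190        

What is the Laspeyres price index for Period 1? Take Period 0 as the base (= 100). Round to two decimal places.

127.14

Laspeyres price index uses base-period quantities as weights.
ΣP(Period 1)·Q(Period 0) = 24.61×33 + 3.06×251 + 2.02×151 + 11.69×24 + 2.98×150 = 812.13 + 768.06 + 305.02 + 280.56 + 447 = 2612.77
ΣP(Period 0)·Q(Period 0) = 17.26×33 + 2.36×251 + 1.64×151 + 11.77×24 + 2.42×150 = 569.58 + 592.36 + 247.64 + 282.48 + 363 = 2055.06
Index = 2612.77 / 2055.06 × 100 = 127.1384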